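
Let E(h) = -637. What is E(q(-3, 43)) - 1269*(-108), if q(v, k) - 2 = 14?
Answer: 136415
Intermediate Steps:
q(v, k) = 16 (q(v, k) = 2 + 14 = 16)
E(q(-3, 43)) - 1269*(-108) = -637 - 1269*(-108) = -637 - 1*(-137052) = -637 + 137052 = 136415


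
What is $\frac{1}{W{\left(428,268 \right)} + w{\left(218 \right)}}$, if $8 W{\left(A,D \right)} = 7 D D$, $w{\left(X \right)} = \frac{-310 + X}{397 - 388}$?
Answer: $\frac{9}{565522} \approx 1.5914 \cdot 10^{-5}$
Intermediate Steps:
$w{\left(X \right)} = - \frac{310}{9} + \frac{X}{9}$ ($w{\left(X \right)} = \frac{-310 + X}{9} = \left(-310 + X\right) \frac{1}{9} = - \frac{310}{9} + \frac{X}{9}$)
$W{\left(A,D \right)} = \frac{7 D^{2}}{8}$ ($W{\left(A,D \right)} = \frac{7 D D}{8} = \frac{7 D^{2}}{8}$)
$\frac{1}{W{\left(428,268 \right)} + w{\left(218 \right)}} = \frac{1}{\frac{7 \cdot 268^{2}}{8} + \left(- \frac{310}{9} + \frac{1}{9} \cdot 218\right)} = \frac{1}{\frac{7}{8} \cdot 71824 + \left(- \frac{310}{9} + \frac{218}{9}\right)} = \frac{1}{62846 - \frac{92}{9}} = \frac{1}{\frac{565522}{9}} = \frac{9}{565522}$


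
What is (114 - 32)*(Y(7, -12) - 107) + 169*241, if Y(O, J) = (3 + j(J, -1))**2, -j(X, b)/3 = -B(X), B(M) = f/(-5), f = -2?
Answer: 835037/25 ≈ 33402.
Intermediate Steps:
B(M) = 2/5 (B(M) = -2/(-5) = -2*(-1/5) = 2/5)
j(X, b) = 6/5 (j(X, b) = -(-3)*2/5 = -3*(-2/5) = 6/5)
Y(O, J) = 441/25 (Y(O, J) = (3 + 6/5)**2 = (21/5)**2 = 441/25)
(114 - 32)*(Y(7, -12) - 107) + 169*241 = (114 - 32)*(441/25 - 107) + 169*241 = 82*(-2234/25) + 40729 = -183188/25 + 40729 = 835037/25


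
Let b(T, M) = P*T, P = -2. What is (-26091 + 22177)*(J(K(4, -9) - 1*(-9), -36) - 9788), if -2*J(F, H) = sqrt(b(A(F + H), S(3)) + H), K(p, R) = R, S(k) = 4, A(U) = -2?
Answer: 38310232 + 7828*I*sqrt(2) ≈ 3.831e+7 + 11070.0*I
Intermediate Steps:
b(T, M) = -2*T
J(F, H) = -sqrt(4 + H)/2 (J(F, H) = -sqrt(-2*(-2) + H)/2 = -sqrt(4 + H)/2)
(-26091 + 22177)*(J(K(4, -9) - 1*(-9), -36) - 9788) = (-26091 + 22177)*(-sqrt(4 - 36)/2 - 9788) = -3914*(-2*I*sqrt(2) - 9788) = -3914*(-9788 - 2*I*sqrt(2)) = 38310232 + 7828*I*sqrt(2)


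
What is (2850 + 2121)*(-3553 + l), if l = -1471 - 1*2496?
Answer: -37381920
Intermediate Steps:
l = -3967 (l = -1471 - 2496 = -3967)
(2850 + 2121)*(-3553 + l) = (2850 + 2121)*(-3553 - 3967) = 4971*(-7520) = -37381920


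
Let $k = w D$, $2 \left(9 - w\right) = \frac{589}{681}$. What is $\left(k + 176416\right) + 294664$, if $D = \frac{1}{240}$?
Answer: $\frac{153986642069}{326880} \approx 4.7108 \cdot 10^{5}$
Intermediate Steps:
$w = \frac{11669}{1362}$ ($w = 9 - \frac{589 \cdot \frac{1}{681}}{2} = 9 - \frac{589}{1362} = \frac{11669}{1362} \approx 8.5676$)
$D = \frac{1}{240} \approx 0.0041667$
$k = \frac{11669}{326880}$ ($k = \frac{11669}{1362} \cdot \frac{1}{240} = \frac{11669}{326880} \approx 0.035698$)
$\left(k + 176416\right) + 294664 = \left(\frac{11669}{326880} + 176416\right) + 294664 = \frac{57666873749}{326880} + 294664 = \frac{153986642069}{326880}$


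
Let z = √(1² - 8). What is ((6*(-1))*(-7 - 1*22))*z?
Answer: 174*I*√7 ≈ 460.36*I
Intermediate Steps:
z = I*√7 (z = √(1 - 8) = √(-7) = I*√7 ≈ 2.6458*I)
((6*(-1))*(-7 - 1*22))*z = ((6*(-1))*(-7 - 1*22))*(I*√7) = (-6*(-7 - 22))*(I*√7) = (-6*(-29))*(I*√7) = 174*(I*√7) = 174*I*√7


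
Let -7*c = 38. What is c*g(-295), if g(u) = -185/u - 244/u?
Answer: -16302/2065 ≈ -7.8944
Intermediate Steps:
c = -38/7 (c = -1/7*38 = -38/7 ≈ -5.4286)
g(u) = -429/u
c*g(-295) = -(-16302)/(7*(-295)) = -(-16302)*(-1)/(7*295) = -38/7*429/295 = -16302/2065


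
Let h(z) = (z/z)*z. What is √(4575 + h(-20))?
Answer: √4555 ≈ 67.491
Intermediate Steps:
h(z) = z (h(z) = 1*z = z)
√(4575 + h(-20)) = √(4575 - 20) = √4555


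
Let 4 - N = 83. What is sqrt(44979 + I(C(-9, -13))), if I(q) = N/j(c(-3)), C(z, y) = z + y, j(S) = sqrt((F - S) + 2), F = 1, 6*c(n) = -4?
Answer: sqrt(5442459 - 869*sqrt(33))/11 ≈ 211.99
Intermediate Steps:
N = -79 (N = 4 - 1*83 = 4 - 83 = -79)
c(n) = -2/3 (c(n) = (1/6)*(-4) = -2/3)
j(S) = sqrt(3 - S) (j(S) = sqrt((1 - S) + 2) = sqrt(3 - S))
C(z, y) = y + z
I(q) = -79*sqrt(33)/11 (I(q) = -79/sqrt(3 - 1*(-2/3)) = -79/sqrt(3 + 2/3) = -79*sqrt(33)/11)
sqrt(44979 + I(C(-9, -13))) = sqrt(44979 - 79*sqrt(33)/11)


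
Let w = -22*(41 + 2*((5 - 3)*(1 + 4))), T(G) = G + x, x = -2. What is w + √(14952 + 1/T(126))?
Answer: -1342 + √57475519/62 ≈ -1219.7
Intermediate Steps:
T(G) = -2 + G (T(G) = G - 2 = -2 + G)
w = -1342 (w = -22*(41 + 2*(2*5)) = -22*(41 + 2*10) = -22*(41 + 20) = -22*61 = -1342)
w + √(14952 + 1/T(126)) = -1342 + √(14952 + 1/(-2 + 126)) = -1342 + √(14952 + 1/124) = -1342 + √(1854049/124) = -1342 + √57475519/62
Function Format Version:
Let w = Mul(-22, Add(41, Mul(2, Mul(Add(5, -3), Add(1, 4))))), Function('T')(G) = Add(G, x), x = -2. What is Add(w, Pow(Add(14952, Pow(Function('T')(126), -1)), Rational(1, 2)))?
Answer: Add(-1342, Mul(Rational(1, 62), Pow(57475519, Rational(1, 2)))) ≈ -1219.7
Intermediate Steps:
Function('T')(G) = Add(-2, G) (Function('T')(G) = Add(G, -2) = Add(-2, G))
w = -1342 (w = Mul(-22, Add(41, Mul(2, Mul(2, 5)))) = Mul(-22, Add(41, Mul(2, 10))) = Mul(-22, Add(41, 20)) = Mul(-22, 61) = -1342)
Add(w, Pow(Add(14952, Pow(Function('T')(126), -1)), Rational(1, 2))) = Add(-1342, Pow(Add(14952, Pow(Add(-2, 126), -1)), Rational(1, 2))) = Add(-1342, Pow(Add(14952, Pow(124, -1)), Rational(1, 2))) = Add(-1342, Pow(Add(14952, Rational(1, 124)), Rational(1, 2))) = Add(-1342, Pow(Rational(1854049, 124), Rational(1, 2))) = Add(-1342, Mul(Rational(1, 62), Pow(57475519, Rational(1, 2))))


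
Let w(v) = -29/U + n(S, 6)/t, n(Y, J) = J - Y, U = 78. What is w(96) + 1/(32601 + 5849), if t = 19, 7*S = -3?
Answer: -3332944/99720075 ≈ -0.033423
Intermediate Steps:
S = -3/7 (S = (1/7)*(-3) = -3/7 ≈ -0.42857)
w(v) = -347/10374 (w(v) = -29/78 + (6 - 1*(-3/7))/19 = -29*1/78 + (6 + 3/7)*(1/19) = -29/78 + (45/7)*(1/19) = -29/78 + 45/133 = -347/10374)
w(96) + 1/(32601 + 5849) = -347/10374 + 1/(32601 + 5849) = -347/10374 + 1/38450 = -3332944/99720075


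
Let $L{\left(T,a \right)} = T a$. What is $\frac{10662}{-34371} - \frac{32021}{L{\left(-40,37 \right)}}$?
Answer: $\frac{361604677}{16956360} \approx 21.326$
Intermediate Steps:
$\frac{10662}{-34371} - \frac{32021}{L{\left(-40,37 \right)}} = \frac{10662}{-34371} - \frac{32021}{\left(-40\right) 37} = 10662 \left(- \frac{1}{34371}\right) - \frac{32021}{-1480} = - \frac{3554}{11457} - - \frac{32021}{1480} = - \frac{3554}{11457} + \frac{32021}{1480} = \frac{361604677}{16956360}$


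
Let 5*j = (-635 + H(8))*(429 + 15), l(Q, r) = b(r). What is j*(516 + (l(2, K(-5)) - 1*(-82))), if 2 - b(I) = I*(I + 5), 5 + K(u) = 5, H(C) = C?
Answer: -33406560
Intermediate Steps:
K(u) = 0 (K(u) = -5 + 5 = 0)
b(I) = 2 - I*(5 + I) (b(I) = 2 - I*(I + 5) = 2 - I*(5 + I))
l(Q, r) = 2 - r² - 5*r
j = -278388/5 (j = ((-635 + 8)*(429 + 15))/5 = (-627*444)/5 = (⅕)*(-278388) = -278388/5 ≈ -55678.)
j*(516 + (l(2, K(-5)) - 1*(-82))) = -278388*(516 + ((2 - 1*0² - 5*0) - 1*(-82)))/5 = -278388*(516 + ((2 - 1*0 + 0) + 82))/5 = -278388*(516 + ((2 + 0 + 0) + 82))/5 = -278388*(516 + (2 + 82))/5 = -278388*(516 + 84)/5 = -278388/5*600 = -33406560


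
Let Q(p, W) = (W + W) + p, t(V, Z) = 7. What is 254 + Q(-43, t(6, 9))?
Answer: 225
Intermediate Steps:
Q(p, W) = p + 2*W (Q(p, W) = 2*W + p = p + 2*W)
254 + Q(-43, t(6, 9)) = 254 + (-43 + 2*7) = 254 + (-43 + 14) = 254 - 29 = 225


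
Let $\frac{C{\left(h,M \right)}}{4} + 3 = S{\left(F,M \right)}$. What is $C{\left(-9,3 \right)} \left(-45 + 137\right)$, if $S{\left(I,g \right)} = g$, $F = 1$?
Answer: $0$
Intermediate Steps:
$C{\left(h,M \right)} = -12 + 4 M$
$C{\left(-9,3 \right)} \left(-45 + 137\right) = \left(-12 + 4 \cdot 3\right) \left(-45 + 137\right) = \left(-12 + 12\right) 92 = 0 \cdot 92 = 0$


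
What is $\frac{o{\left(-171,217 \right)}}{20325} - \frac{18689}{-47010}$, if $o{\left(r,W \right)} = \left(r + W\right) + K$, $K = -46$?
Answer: $\frac{18689}{47010} \approx 0.39755$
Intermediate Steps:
$o{\left(r,W \right)} = -46 + W + r$ ($o{\left(r,W \right)} = \left(r + W\right) - 46 = \left(W + r\right) - 46 = -46 + W + r$)
$\frac{o{\left(-171,217 \right)}}{20325} - \frac{18689}{-47010} = \frac{-46 + 217 - 171}{20325} - \frac{18689}{-47010} = 0 \cdot \frac{1}{20325} - - \frac{18689}{47010} = 0 + \frac{18689}{47010} = \frac{18689}{47010}$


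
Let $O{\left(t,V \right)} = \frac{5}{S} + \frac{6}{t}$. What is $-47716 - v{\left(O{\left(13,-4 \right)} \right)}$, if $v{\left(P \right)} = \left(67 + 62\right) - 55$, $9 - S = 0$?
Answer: $-47790$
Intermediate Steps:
$S = 9$ ($S = 9 - 0 = 9 + 0 = 9$)
$O{\left(t,V \right)} = \frac{5}{9} + \frac{6}{t}$
$v{\left(P \right)} = 74$ ($v{\left(P \right)} = 129 - 55 = 74$)
$-47716 - v{\left(O{\left(13,-4 \right)} \right)} = -47716 - 74 = -47790$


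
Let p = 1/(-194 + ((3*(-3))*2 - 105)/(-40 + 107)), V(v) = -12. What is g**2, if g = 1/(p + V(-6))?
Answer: 172160641/24812235361 ≈ 0.0069385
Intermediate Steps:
p = -67/13121 (p = 1/(-194 + (-9*2 - 105)/67) = 1/(-194 + (-18 - 105)*(1/67)) = 1/(-194 - 123*1/67) = 1/(-194 - 123/67) = 1/(-13121/67) = -67/13121 ≈ -0.0051063)
g = -13121/157519 (g = 1/(-67/13121 - 12) = 1/(-157519/13121) = -13121/157519 ≈ -0.083298)
g**2 = (-13121/157519)**2 = 172160641/24812235361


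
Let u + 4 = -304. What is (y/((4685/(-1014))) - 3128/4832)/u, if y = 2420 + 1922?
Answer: 241919617/79232720 ≈ 3.0533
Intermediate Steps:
u = -308 (u = -4 - 304 = -308)
y = 4342
(y/((4685/(-1014))) - 3128/4832)/u = (4342/((4685/(-1014))) - 3128/4832)/(-308) = (4342/((4685*(-1/1014))) - 3128*1/4832)*(-1/308) = (4342/(-4685/1014) - 391/604)*(-1/308) = (4342*(-1014/4685) - 391/604)*(-1/308) = (-4402788/4685 - 391/604)*(-1/308) = -2661115787/2829740*(-1/308) = 241919617/79232720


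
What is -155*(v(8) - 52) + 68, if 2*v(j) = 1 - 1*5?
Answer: 8438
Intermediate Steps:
v(j) = -2 (v(j) = (1 - 1*5)/2 = (1 - 5)/2 = (½)*(-4) = -2)
-155*(v(8) - 52) + 68 = -155*(-2 - 52) + 68 = -155*(-54) + 68 = 8370 + 68 = 8438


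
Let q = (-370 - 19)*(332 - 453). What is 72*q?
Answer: 3388968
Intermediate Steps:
q = 47069 (q = -389*(-121) = 47069)
72*q = 72*47069 = 3388968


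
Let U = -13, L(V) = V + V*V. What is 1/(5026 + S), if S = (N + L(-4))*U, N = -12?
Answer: 1/5026 ≈ 0.00019897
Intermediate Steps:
L(V) = V + V²
S = 0 (S = (-12 - 4*(1 - 4))*(-13) = (-12 - 4*(-3))*(-13) = (-12 + 12)*(-13) = 0*(-13) = 0)
1/(5026 + S) = 1/(5026 + 0) = 1/5026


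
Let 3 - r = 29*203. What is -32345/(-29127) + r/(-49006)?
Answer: 878241169/713698881 ≈ 1.2305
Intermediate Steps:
r = -5884 (r = 3 - 29*203 = 3 - 1*5887 = 3 - 5887 = -5884)
-32345/(-29127) + r/(-49006) = -32345/(-29127) - 5884/(-49006) = -32345*(-1/29127) - 5884*(-1/49006) = 32345/29127 + 2942/24503 = 878241169/713698881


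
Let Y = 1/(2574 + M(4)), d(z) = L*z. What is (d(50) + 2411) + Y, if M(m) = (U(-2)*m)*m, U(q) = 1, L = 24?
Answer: 9352491/2590 ≈ 3611.0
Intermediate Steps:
M(m) = m² (M(m) = (1*m)*m = m*m = m²)
d(z) = 24*z
Y = 1/2590 (Y = 1/(2574 + 4²) = 1/(2574 + 16) = 1/2590 ≈ 0.00038610)
(d(50) + 2411) + Y = (24*50 + 2411) + 1/2590 = (1200 + 2411) + 1/2590 = 3611 + 1/2590 = 9352491/2590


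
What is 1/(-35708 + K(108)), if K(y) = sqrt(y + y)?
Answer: -8927/318765262 - 3*sqrt(6)/637530524 ≈ -2.8016e-5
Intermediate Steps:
K(y) = sqrt(2)*sqrt(y) (K(y) = sqrt(2*y) = sqrt(2)*sqrt(y))
1/(-35708 + K(108)) = 1/(-35708 + sqrt(2)*sqrt(108)) = 1/(-35708 + sqrt(2)*(6*sqrt(3))) = 1/(-35708 + 6*sqrt(6))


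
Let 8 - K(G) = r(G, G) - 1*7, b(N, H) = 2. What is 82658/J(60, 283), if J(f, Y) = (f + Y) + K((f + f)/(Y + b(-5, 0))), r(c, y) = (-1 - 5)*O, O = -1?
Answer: 41329/176 ≈ 234.82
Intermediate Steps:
r(c, y) = 6 (r(c, y) = (-1 - 5)*(-1) = -6*(-1) = 6)
K(G) = 9 (K(G) = 8 - (6 - 1*7) = 8 - (6 - 7) = 8 - 1*(-1) = 8 + 1 = 9)
J(f, Y) = 9 + Y + f (J(f, Y) = (f + Y) + 9 = (Y + f) + 9 = 9 + Y + f)
82658/J(60, 283) = 82658/(9 + 283 + 60) = 82658/352 = 82658*(1/352) = 41329/176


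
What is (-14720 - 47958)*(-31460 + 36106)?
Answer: -291201988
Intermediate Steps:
(-14720 - 47958)*(-31460 + 36106) = -62678*4646 = -291201988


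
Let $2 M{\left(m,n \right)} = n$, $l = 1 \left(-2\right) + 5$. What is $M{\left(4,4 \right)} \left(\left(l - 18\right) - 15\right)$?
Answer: $-60$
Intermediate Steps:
$l = 3$ ($l = -2 + 5 = 3$)
$M{\left(m,n \right)} = \frac{n}{2}$
$M{\left(4,4 \right)} \left(\left(l - 18\right) - 15\right) = \frac{1}{2} \cdot 4 \left(\left(3 - 18\right) - 15\right) = 2 \left(-15 - 15\right) = 2 \left(-30\right) = -60$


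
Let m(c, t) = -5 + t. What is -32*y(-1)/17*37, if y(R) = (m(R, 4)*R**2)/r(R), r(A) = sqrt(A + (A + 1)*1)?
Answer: -1184*I/17 ≈ -69.647*I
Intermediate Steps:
r(A) = sqrt(1 + 2*A) (r(A) = sqrt(A + (1 + A)*1) = sqrt(A + (1 + A)) = sqrt(1 + 2*A))
y(R) = -R**2/sqrt(1 + 2*R) (y(R) = ((-5 + 4)*R**2)/(sqrt(1 + 2*R)) = (-R**2)/sqrt(1 + 2*R) = -R**2/sqrt(1 + 2*R))
-32*y(-1)/17*37 = -32*(-1*(-1)**2/sqrt(1 + 2*(-1)))/17*37 = -32*(-1*1/sqrt(1 - 2))/17*37 = -32*(-1*1/sqrt(-1))/17*37 = -32*(-1*1*(-I))/17*37 = -32*I/17*37 = -1184*I/17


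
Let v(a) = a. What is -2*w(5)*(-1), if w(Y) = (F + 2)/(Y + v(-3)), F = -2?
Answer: 0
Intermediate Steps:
w(Y) = 0 (w(Y) = (-2 + 2)/(Y - 3) = 0/(-3 + Y) = 0)
-2*w(5)*(-1) = -2*0*(-1) = 0*(-1) = 0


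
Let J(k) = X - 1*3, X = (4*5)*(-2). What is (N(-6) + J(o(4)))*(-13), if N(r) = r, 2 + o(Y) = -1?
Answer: 637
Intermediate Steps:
o(Y) = -3 (o(Y) = -2 - 1 = -3)
X = -40 (X = 20*(-2) = -40)
J(k) = -43 (J(k) = -40 - 1*3 = -40 - 3 = -43)
(N(-6) + J(o(4)))*(-13) = (-6 - 43)*(-13) = -49*(-13) = 637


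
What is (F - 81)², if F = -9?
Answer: 8100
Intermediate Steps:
(F - 81)² = (-9 - 81)² = (-90)² = 8100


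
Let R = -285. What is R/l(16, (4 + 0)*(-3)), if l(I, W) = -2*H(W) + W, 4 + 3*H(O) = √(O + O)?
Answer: 1197/44 - 171*I*√6/44 ≈ 27.205 - 9.5196*I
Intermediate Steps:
H(O) = -4/3 + √2*√O/3 (H(O) = -4/3 + √(O + O)/3 = -4/3 + √(2*O)/3 = -4/3 + (√2*√O)/3 = -4/3 + √2*√O/3)
l(I, W) = 8/3 + W - 2*√2*√W/3 (l(I, W) = -2*(-4/3 + √2*√W/3) + W = (8/3 - 2*√2*√W/3) + W = 8/3 + W - 2*√2*√W/3)
R/l(16, (4 + 0)*(-3)) = -285/(8/3 + (4 + 0)*(-3) - 2*√2*√((4 + 0)*(-3))/3) = -285/(8/3 + 4*(-3) - 2*√2*√(4*(-3))/3) = -285/(8/3 - 12 - 2*√2*√(-12)/3) = -285/(8/3 - 12 - 2*√2*2*I*√3/3) = -285/(8/3 - 12 - 4*I*√6/3) = -285/(-28/3 - 4*I*√6/3)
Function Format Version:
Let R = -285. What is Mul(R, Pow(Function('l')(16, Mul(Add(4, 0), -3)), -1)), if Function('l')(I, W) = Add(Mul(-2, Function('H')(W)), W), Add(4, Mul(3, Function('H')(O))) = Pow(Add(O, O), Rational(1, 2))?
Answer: Add(Rational(1197, 44), Mul(Rational(-171, 44), I, Pow(6, Rational(1, 2)))) ≈ Add(27.205, Mul(-9.5196, I))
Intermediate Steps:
Function('H')(O) = Add(Rational(-4, 3), Mul(Rational(1, 3), Pow(2, Rational(1, 2)), Pow(O, Rational(1, 2)))) (Function('H')(O) = Add(Rational(-4, 3), Mul(Rational(1, 3), Pow(Add(O, O), Rational(1, 2)))) = Add(Rational(-4, 3), Mul(Rational(1, 3), Pow(Mul(2, O), Rational(1, 2)))) = Add(Rational(-4, 3), Mul(Rational(1, 3), Mul(Pow(2, Rational(1, 2)), Pow(O, Rational(1, 2))))) = Add(Rational(-4, 3), Mul(Rational(1, 3), Pow(2, Rational(1, 2)), Pow(O, Rational(1, 2)))))
Function('l')(I, W) = Add(Rational(8, 3), W, Mul(Rational(-2, 3), Pow(2, Rational(1, 2)), Pow(W, Rational(1, 2)))) (Function('l')(I, W) = Add(Mul(-2, Add(Rational(-4, 3), Mul(Rational(1, 3), Pow(2, Rational(1, 2)), Pow(W, Rational(1, 2))))), W) = Add(Add(Rational(8, 3), Mul(Rational(-2, 3), Pow(2, Rational(1, 2)), Pow(W, Rational(1, 2)))), W) = Add(Rational(8, 3), W, Mul(Rational(-2, 3), Pow(2, Rational(1, 2)), Pow(W, Rational(1, 2)))))
Mul(R, Pow(Function('l')(16, Mul(Add(4, 0), -3)), -1)) = Mul(-285, Pow(Add(Rational(8, 3), Mul(Add(4, 0), -3), Mul(Rational(-2, 3), Pow(2, Rational(1, 2)), Pow(Mul(Add(4, 0), -3), Rational(1, 2)))), -1)) = Mul(-285, Pow(Add(Rational(8, 3), Mul(4, -3), Mul(Rational(-2, 3), Pow(2, Rational(1, 2)), Pow(Mul(4, -3), Rational(1, 2)))), -1)) = Mul(-285, Pow(Add(Rational(8, 3), -12, Mul(Rational(-2, 3), Pow(2, Rational(1, 2)), Pow(-12, Rational(1, 2)))), -1)) = Mul(-285, Pow(Add(Rational(8, 3), -12, Mul(Rational(-2, 3), Pow(2, Rational(1, 2)), Mul(2, I, Pow(3, Rational(1, 2))))), -1)) = Mul(-285, Pow(Add(Rational(8, 3), -12, Mul(Rational(-4, 3), I, Pow(6, Rational(1, 2)))), -1)) = Mul(-285, Pow(Add(Rational(-28, 3), Mul(Rational(-4, 3), I, Pow(6, Rational(1, 2)))), -1))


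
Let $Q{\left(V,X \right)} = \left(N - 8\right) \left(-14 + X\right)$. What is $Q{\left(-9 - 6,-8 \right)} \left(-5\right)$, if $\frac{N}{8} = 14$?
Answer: $11440$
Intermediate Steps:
$N = 112$ ($N = 8 \cdot 14 = 112$)
$Q{\left(V,X \right)} = -1456 + 104 X$ ($Q{\left(V,X \right)} = \left(112 - 8\right) \left(-14 + X\right) = 104 \left(-14 + X\right) = -1456 + 104 X$)
$Q{\left(-9 - 6,-8 \right)} \left(-5\right) = \left(-1456 + 104 \left(-8\right)\right) \left(-5\right) = \left(-1456 - 832\right) \left(-5\right) = \left(-2288\right) \left(-5\right) = 11440$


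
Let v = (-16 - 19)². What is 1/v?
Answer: 1/1225 ≈ 0.00081633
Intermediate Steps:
v = 1225 (v = (-35)² = 1225)
1/v = 1/1225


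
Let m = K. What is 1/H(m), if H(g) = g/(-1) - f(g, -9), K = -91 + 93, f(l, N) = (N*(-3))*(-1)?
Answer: 1/25 ≈ 0.040000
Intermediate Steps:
f(l, N) = 3*N (f(l, N) = -3*N*(-1) = 3*N)
K = 2
m = 2
H(g) = 27 - g (H(g) = g/(-1) - 3*(-9) = g*(-1) - 1*(-27) = -g + 27 = 27 - g)
1/H(m) = 1/(27 - 1*2) = 1/(27 - 2) = 1/25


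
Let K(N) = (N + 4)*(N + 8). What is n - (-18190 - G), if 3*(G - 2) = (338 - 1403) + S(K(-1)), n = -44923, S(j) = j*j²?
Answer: -23999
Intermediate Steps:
K(N) = (4 + N)*(8 + N)
S(j) = j³
G = 2734 (G = 2 + ((338 - 1403) + (32 + (-1)² + 12*(-1))³)/3 = 2 + (-1065 + (32 + 1 - 12)³)/3 = 2 + (-1065 + 21³)/3 = 2 + (-1065 + 9261)/3 = 2 + (⅓)*8196 = 2 + 2732 = 2734)
n - (-18190 - G) = -44923 - (-18190 - 1*2734) = -44923 - (-18190 - 2734) = -44923 - 1*(-20924) = -44923 + 20924 = -23999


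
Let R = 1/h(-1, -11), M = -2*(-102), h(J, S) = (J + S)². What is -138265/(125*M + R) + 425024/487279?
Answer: -8141114301616/1789288975279 ≈ -4.5499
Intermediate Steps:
M = 204
R = 1/144 (R = 1/((-1 - 11)²) = 1/((-12)²) = 1/144 ≈ 0.0069444)
-138265/(125*M + R) + 425024/487279 = -138265/(125*204 + 1/144) + 425024/487279 = -138265/(25500 + 1/144) + 425024*(1/487279) = -138265/3672001/144 + 425024/487279 = -138265*144/3672001 + 425024/487279 = -19910160/3672001 + 425024/487279 = -8141114301616/1789288975279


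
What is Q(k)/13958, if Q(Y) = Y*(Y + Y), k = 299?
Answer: 89401/6979 ≈ 12.810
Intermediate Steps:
Q(Y) = 2*Y² (Q(Y) = Y*(2*Y) = 2*Y²)
Q(k)/13958 = (2*299²)/13958 = (2*89401)*(1/13958) = 178802*(1/13958) = 89401/6979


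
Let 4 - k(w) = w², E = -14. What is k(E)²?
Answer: 36864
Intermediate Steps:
k(w) = 4 - w²
k(E)² = (4 - 1*(-14)²)² = (4 - 1*196)² = (4 - 196)² = (-192)² = 36864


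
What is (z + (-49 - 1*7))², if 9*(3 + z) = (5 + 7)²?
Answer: 1849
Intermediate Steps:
z = 13 (z = -3 + (5 + 7)²/9 = -3 + (⅑)*12² = -3 + (⅑)*144 = -3 + 16 = 13)
(z + (-49 - 1*7))² = (13 + (-49 - 1*7))² = (13 + (-49 - 7))² = (13 - 56)² = (-43)² = 1849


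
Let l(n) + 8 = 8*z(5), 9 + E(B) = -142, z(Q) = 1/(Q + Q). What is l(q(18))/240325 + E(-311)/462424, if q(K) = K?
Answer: -198092639/555660239000 ≈ -0.00035650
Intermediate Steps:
z(Q) = 1/(2*Q)
E(B) = -151 (E(B) = -9 - 142 = -151)
l(n) = -36/5 (l(n) = -8 + 8*((1/2)/5) = -8 + 8*((1/2)*(1/5)) = -8 + 8*(1/10) = -8 + 4/5 = -36/5)
l(q(18))/240325 + E(-311)/462424 = -36/5/240325 - 151/462424 = -36/5*1/240325 - 151*1/462424 = -36/1201625 - 151/462424 = -198092639/555660239000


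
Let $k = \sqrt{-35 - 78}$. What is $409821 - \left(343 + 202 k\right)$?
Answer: $409478 - 202 i \sqrt{113} \approx 4.0948 \cdot 10^{5} - 2147.3 i$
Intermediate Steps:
$k = i \sqrt{113}$ ($k = \sqrt{-113} = i \sqrt{113} \approx 10.63 i$)
$409821 - \left(343 + 202 k\right) = 409821 - \left(343 + 202 i \sqrt{113}\right) = 409478 - 202 i \sqrt{113}$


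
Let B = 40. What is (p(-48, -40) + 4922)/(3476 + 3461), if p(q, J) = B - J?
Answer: 5002/6937 ≈ 0.72106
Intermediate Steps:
p(q, J) = 40 - J
(p(-48, -40) + 4922)/(3476 + 3461) = ((40 - 1*(-40)) + 4922)/(3476 + 3461) = ((40 + 40) + 4922)/6937 = (80 + 4922)*(1/6937) = 5002*(1/6937) = 5002/6937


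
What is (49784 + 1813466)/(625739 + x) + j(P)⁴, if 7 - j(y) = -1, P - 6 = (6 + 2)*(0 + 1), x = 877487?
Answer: 3079538473/751613 ≈ 4097.2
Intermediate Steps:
P = 14 (P = 6 + (6 + 2)*(0 + 1) = 6 + 8*1 = 6 + 8 = 14)
j(y) = 8 (j(y) = 7 - 1*(-1) = 7 + 1 = 8)
(49784 + 1813466)/(625739 + x) + j(P)⁴ = (49784 + 1813466)/(625739 + 877487) + 8⁴ = 1863250/1503226 + 4096 = 1863250*(1/1503226) + 4096 = 931625/751613 + 4096 = 3079538473/751613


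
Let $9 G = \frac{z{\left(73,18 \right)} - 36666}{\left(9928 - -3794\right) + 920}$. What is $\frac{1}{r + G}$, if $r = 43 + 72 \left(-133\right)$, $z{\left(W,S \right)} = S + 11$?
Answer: $- \frac{131778}{1256276311} \approx -0.0001049$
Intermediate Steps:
$z{\left(W,S \right)} = 11 + S$
$G = - \frac{36637}{131778}$ ($G = \frac{\left(\left(11 + 18\right) - 36666\right) \frac{1}{\left(9928 - -3794\right) + 920}}{9} = \frac{\left(29 - 36666\right) \frac{1}{\left(9928 + 3794\right) + 920}}{9} = \frac{\left(-36637\right) \frac{1}{13722 + 920}}{9} = \frac{\left(-36637\right) \frac{1}{14642}}{9} = \frac{1}{9} \left(- \frac{36637}{14642}\right) = - \frac{36637}{131778} \approx -0.27802$)
$r = -9533$ ($r = 43 - 9576 = -9533$)
$\frac{1}{r + G} = \frac{1}{-9533 - \frac{36637}{131778}} = \frac{1}{- \frac{1256276311}{131778}} = - \frac{131778}{1256276311}$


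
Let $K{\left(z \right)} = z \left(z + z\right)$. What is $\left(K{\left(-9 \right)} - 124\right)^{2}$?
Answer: $1444$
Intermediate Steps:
$K{\left(z \right)} = 2 z^{2}$ ($K{\left(z \right)} = z 2 z = 2 z^{2}$)
$\left(K{\left(-9 \right)} - 124\right)^{2} = \left(2 \left(-9\right)^{2} - 124\right)^{2} = \left(2 \cdot 81 - 124\right)^{2} = \left(162 - 124\right)^{2} = 38^{2} = 1444$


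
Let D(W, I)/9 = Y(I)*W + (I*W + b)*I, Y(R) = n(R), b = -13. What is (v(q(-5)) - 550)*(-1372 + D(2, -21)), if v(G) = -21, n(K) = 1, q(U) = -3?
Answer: -5162411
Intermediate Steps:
Y(R) = 1
D(W, I) = 9*W + 9*I*(-13 + I*W) (D(W, I) = 9*(1*W + (I*W - 13)*I) = 9*(W + (-13 + I*W)*I) = 9*(W + I*(-13 + I*W)) = 9*W + 9*I*(-13 + I*W))
(v(q(-5)) - 550)*(-1372 + D(2, -21)) = (-21 - 550)*(-1372 + (-117*(-21) + 9*2 + 9*2*(-21)²)) = -571*(-1372 + (2457 + 18 + 9*2*441)) = -571*(-1372 + (2457 + 18 + 7938)) = -571*(-1372 + 10413) = -571*9041 = -5162411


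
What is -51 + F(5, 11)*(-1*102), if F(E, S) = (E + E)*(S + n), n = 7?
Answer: -18411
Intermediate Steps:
F(E, S) = 2*E*(7 + S) (F(E, S) = (E + E)*(S + 7) = (2*E)*(7 + S) = 2*E*(7 + S))
-51 + F(5, 11)*(-1*102) = -51 + (2*5*(7 + 11))*(-1*102) = -51 + (2*5*18)*(-102) = -51 + 180*(-102) = -51 - 18360 = -18411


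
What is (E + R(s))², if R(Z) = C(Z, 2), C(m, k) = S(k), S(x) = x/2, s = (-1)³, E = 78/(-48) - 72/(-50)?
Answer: 26569/40000 ≈ 0.66422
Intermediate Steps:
E = -37/200 (E = 78*(-1/48) - 72*(-1/50) = -13/8 + 36/25 = -37/200 ≈ -0.18500)
s = -1
S(x) = x/2 (S(x) = x*(½) = x/2)
C(m, k) = k/2
R(Z) = 1 (R(Z) = (½)*2 = 1)
(E + R(s))² = (-37/200 + 1)² = (163/200)² = 26569/40000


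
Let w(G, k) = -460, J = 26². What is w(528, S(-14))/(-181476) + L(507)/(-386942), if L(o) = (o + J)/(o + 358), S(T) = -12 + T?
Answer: 38437383923/15185223432270 ≈ 0.0025312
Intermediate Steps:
J = 676
L(o) = (676 + o)/(358 + o) (L(o) = (o + 676)/(o + 358) = (676 + o)/(358 + o))
w(528, S(-14))/(-181476) + L(507)/(-386942) = -460/(-181476) + ((676 + 507)/(358 + 507))/(-386942) = -460*(-1/181476) + (1183/865)*(-1/386942) = 115/45369 + ((1/865)*1183)*(-1/386942) = 115/45369 + (1183/865)*(-1/386942) = 115/45369 - 1183/334704830 = 38437383923/15185223432270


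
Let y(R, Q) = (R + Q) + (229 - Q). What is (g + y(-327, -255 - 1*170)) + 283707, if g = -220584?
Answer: 63025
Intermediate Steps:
y(R, Q) = 229 + R (y(R, Q) = (Q + R) + (229 - Q) = 229 + R)
(g + y(-327, -255 - 1*170)) + 283707 = (-220584 + (229 - 327)) + 283707 = (-220584 - 98) + 283707 = -220682 + 283707 = 63025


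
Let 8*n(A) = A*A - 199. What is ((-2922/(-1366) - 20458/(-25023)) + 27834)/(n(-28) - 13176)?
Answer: -3806026605784/1791499389507 ≈ -2.1245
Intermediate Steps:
n(A) = -199/8 + A**2/8 (n(A) = (A*A - 199)/8 = (A**2 - 199)/8 = (-199 + A**2)/8 = -199/8 + A**2/8)
((-2922/(-1366) - 20458/(-25023)) + 27834)/(n(-28) - 13176) = ((-2922/(-1366) - 20458/(-25023)) + 27834)/((-199/8 + (1/8)*(-28)**2) - 13176) = ((-2922*(-1/1366) - 20458*(-1/25023)) + 27834)/((-199/8 + (1/8)*784) - 13176) = ((1461/683 + 20458/25023) + 27834)/((-199/8 + 98) - 13176) = (50531417/17090709 + 27834)/(585/8 - 13176) = 475753325723/(17090709*(-104823/8)) = (475753325723/17090709)*(-8/104823) = -3806026605784/1791499389507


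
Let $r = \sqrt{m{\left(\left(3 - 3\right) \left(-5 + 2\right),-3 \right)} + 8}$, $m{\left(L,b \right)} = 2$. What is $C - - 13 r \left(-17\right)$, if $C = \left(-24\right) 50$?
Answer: $-1200 - 221 \sqrt{10} \approx -1898.9$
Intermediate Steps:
$r = \sqrt{10}$ ($r = \sqrt{2 + 8} = \sqrt{10} \approx 3.1623$)
$C = -1200$
$C - - 13 r \left(-17\right) = -1200 - - 13 \sqrt{10} \left(-17\right) = -1200 - 221 \sqrt{10}$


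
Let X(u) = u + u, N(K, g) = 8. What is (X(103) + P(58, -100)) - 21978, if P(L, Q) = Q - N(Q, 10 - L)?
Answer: -21880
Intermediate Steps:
P(L, Q) = -8 + Q (P(L, Q) = Q - 1*8 = Q - 8 = -8 + Q)
X(u) = 2*u
(X(103) + P(58, -100)) - 21978 = (2*103 + (-8 - 100)) - 21978 = (206 - 108) - 21978 = 98 - 21978 = -21880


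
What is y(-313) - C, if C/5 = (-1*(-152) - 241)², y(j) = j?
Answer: -39918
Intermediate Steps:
C = 39605 (C = 5*(-1*(-152) - 241)² = 5*(152 - 241)² = 5*(-89)² = 5*7921 = 39605)
y(-313) - C = -313 - 1*39605 = -313 - 39605 = -39918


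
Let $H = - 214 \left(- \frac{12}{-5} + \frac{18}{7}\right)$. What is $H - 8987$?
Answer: $- \frac{351781}{35} \approx -10051.0$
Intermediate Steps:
$H = - \frac{37236}{35}$ ($H = - 214 \left(\left(-12\right) \left(- \frac{1}{5}\right) + 18 \cdot \frac{1}{7}\right) = - 214 \left(\frac{12}{5} + \frac{18}{7}\right) = \left(-214\right) \frac{174}{35} = - \frac{37236}{35} \approx -1063.9$)
$H - 8987 = - \frac{37236}{35} - 8987 = - \frac{351781}{35}$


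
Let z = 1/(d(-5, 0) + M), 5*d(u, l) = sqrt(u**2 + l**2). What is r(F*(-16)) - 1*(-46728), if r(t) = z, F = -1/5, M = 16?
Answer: 794377/17 ≈ 46728.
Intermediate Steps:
d(u, l) = sqrt(l**2 + u**2)/5 (d(u, l) = sqrt(u**2 + l**2)/5 = sqrt(l**2 + u**2)/5)
F = -1/5 (F = -1*1/5 = -1/5 ≈ -0.20000)
z = 1/17 (z = 1/(sqrt(0**2 + (-5)**2)/5 + 16) = 1/(sqrt(0 + 25)/5 + 16) = 1/(sqrt(25)/5 + 16) = 1/((1/5)*5 + 16) = 1/(1 + 16) = 1/17 ≈ 0.058824)
r(t) = 1/17
r(F*(-16)) - 1*(-46728) = 1/17 - 1*(-46728) = 1/17 + 46728 = 794377/17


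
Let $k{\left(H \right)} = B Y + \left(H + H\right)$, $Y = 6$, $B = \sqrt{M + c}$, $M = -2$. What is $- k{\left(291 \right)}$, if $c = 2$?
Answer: $-582$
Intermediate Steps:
$B = 0$ ($B = \sqrt{-2 + 2} = \sqrt{0} = 0$)
$k{\left(H \right)} = 2 H$ ($k{\left(H \right)} = 0 \cdot 6 + \left(H + H\right) = 0 + 2 H = 2 H$)
$- k{\left(291 \right)} = - 2 \cdot 291 = \left(-1\right) 582 = -582$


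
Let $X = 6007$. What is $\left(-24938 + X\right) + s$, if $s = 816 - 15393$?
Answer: $-33508$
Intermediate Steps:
$s = -14577$ ($s = 816 - 15393 = -14577$)
$\left(-24938 + X\right) + s = \left(-24938 + 6007\right) - 14577 = -18931 - 14577 = -33508$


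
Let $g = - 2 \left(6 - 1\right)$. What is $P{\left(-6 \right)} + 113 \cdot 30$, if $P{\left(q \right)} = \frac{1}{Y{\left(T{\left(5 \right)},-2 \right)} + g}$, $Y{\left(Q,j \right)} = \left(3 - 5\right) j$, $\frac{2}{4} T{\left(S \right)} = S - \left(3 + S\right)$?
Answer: $\frac{20339}{6} \approx 3389.8$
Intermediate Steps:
$T{\left(S \right)} = -6$ ($T{\left(S \right)} = 2 \left(S - \left(3 + S\right)\right) = 2 \left(-3\right) = -6$)
$Y{\left(Q,j \right)} = - 2 j$
$g = -10$ ($g = \left(-2\right) 5 = -10$)
$P{\left(q \right)} = - \frac{1}{6}$ ($P{\left(q \right)} = \frac{1}{\left(-2\right) \left(-2\right) - 10} = \frac{1}{4 - 10} = \frac{1}{-6} = - \frac{1}{6}$)
$P{\left(-6 \right)} + 113 \cdot 30 = - \frac{1}{6} + 113 \cdot 30 = - \frac{1}{6} + 3390 = \frac{20339}{6}$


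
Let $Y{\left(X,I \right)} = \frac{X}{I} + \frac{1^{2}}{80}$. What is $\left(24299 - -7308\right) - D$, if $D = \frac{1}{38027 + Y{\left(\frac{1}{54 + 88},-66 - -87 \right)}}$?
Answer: $\frac{143364992990957}{4535862091} \approx 31607.0$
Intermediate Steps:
$Y{\left(X,I \right)} = \frac{1}{80} + \frac{X}{I}$ ($Y{\left(X,I \right)} = \frac{X}{I} + 1 \cdot \frac{1}{80} = \frac{X}{I} + \frac{1}{80} = \frac{1}{80} + \frac{X}{I}$)
$D = \frac{119280}{4535862091}$ ($D = \frac{1}{38027 + \frac{\frac{1}{54 + 88} + \frac{-66 - -87}{80}}{-66 - -87}} = \frac{1}{38027 + \frac{\frac{1}{142} + \frac{-66 + 87}{80}}{-66 + 87}} = \frac{1}{38027 + \frac{\frac{1}{142} + \frac{1}{80} \cdot 21}{21}} = \frac{1}{38027 + \frac{\frac{1}{142} + \frac{21}{80}}{21}} = \frac{1}{38027 + \frac{1}{21} \cdot \frac{1531}{5680}} = \frac{1}{38027 + \frac{1531}{119280}} = \frac{1}{\frac{4535862091}{119280}} = \frac{119280}{4535862091} \approx 2.6297 \cdot 10^{-5}$)
$\left(24299 - -7308\right) - D = \left(24299 - -7308\right) - \frac{119280}{4535862091} = \left(24299 + 7308\right) - \frac{119280}{4535862091} = 31607 - \frac{119280}{4535862091} = \frac{143364992990957}{4535862091}$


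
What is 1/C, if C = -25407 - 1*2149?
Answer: -1/27556 ≈ -3.6290e-5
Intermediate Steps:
C = -27556 (C = -25407 - 2149 = -27556)
1/C = 1/(-27556) = -1/27556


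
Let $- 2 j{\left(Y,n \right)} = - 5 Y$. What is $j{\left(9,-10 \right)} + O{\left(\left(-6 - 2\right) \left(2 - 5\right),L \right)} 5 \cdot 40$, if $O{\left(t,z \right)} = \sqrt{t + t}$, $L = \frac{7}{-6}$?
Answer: $\frac{45}{2} + 800 \sqrt{3} \approx 1408.1$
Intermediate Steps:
$L = - \frac{7}{6}$ ($L = 7 \left(- \frac{1}{6}\right) = - \frac{7}{6} \approx -1.1667$)
$O{\left(t,z \right)} = \sqrt{2} \sqrt{t}$ ($O{\left(t,z \right)} = \sqrt{2 t} = \sqrt{2} \sqrt{t}$)
$j{\left(Y,n \right)} = \frac{5 Y}{2}$ ($j{\left(Y,n \right)} = - \frac{\left(-5\right) Y}{2} = \frac{5 Y}{2}$)
$j{\left(9,-10 \right)} + O{\left(\left(-6 - 2\right) \left(2 - 5\right),L \right)} 5 \cdot 40 = \frac{5}{2} \cdot 9 + \sqrt{2} \sqrt{\left(-6 - 2\right) \left(2 - 5\right)} 5 \cdot 40 = \frac{45}{2} + \sqrt{2} \sqrt{\left(-8\right) \left(-3\right)} 200 = \frac{45}{2} + \sqrt{2} \sqrt{24} \cdot 200 = \frac{45}{2} + \sqrt{2} \cdot 2 \sqrt{6} \cdot 200 = \frac{45}{2} + 4 \sqrt{3} \cdot 200 = \frac{45}{2} + 800 \sqrt{3}$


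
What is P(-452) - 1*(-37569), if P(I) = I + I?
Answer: 36665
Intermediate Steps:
P(I) = 2*I
P(-452) - 1*(-37569) = 2*(-452) - 1*(-37569) = -904 + 37569 = 36665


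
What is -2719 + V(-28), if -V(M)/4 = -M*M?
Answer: 417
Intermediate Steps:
V(M) = 4*M**2 (V(M) = -(-4)*M*M = -(-4)*M**2 = 4*M**2)
-2719 + V(-28) = -2719 + 4*(-28)**2 = -2719 + 4*784 = -2719 + 3136 = 417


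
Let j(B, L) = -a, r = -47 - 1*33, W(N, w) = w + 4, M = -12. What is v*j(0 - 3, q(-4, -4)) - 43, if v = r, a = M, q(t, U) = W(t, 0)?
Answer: -1003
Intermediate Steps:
W(N, w) = 4 + w
q(t, U) = 4 (q(t, U) = 4 + 0 = 4)
a = -12
r = -80 (r = -47 - 33 = -80)
j(B, L) = 12 (j(B, L) = -1*(-12) = 12)
v = -80
v*j(0 - 3, q(-4, -4)) - 43 = -80*12 - 43 = -960 - 43 = -1003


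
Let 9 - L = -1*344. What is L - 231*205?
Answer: -47002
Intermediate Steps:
L = 353 (L = 9 - (-1)*344 = 9 - 1*(-344) = 9 + 344 = 353)
L - 231*205 = 353 - 231*205 = 353 - 47355 = -47002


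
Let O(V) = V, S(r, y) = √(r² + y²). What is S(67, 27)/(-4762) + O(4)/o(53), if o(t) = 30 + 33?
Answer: 4/63 - √5218/4762 ≈ 0.048323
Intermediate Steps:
o(t) = 63
S(67, 27)/(-4762) + O(4)/o(53) = √(67² + 27²)/(-4762) + 4/63 = √(4489 + 729)*(-1/4762) + 4*(1/63) = √5218*(-1/4762) + 4/63 = -√5218/4762 + 4/63 = 4/63 - √5218/4762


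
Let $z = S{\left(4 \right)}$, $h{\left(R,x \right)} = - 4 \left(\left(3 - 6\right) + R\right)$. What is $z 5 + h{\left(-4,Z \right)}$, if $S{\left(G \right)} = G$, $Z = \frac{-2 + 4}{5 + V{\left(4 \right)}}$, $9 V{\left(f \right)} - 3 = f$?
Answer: $48$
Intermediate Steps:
$V{\left(f \right)} = \frac{1}{3} + \frac{f}{9}$
$Z = \frac{9}{26}$ ($Z = \frac{-2 + 4}{5 + \left(\frac{1}{3} + \frac{1}{9} \cdot 4\right)} = \frac{2}{5 + \left(\frac{1}{3} + \frac{4}{9}\right)} = \frac{2}{5 + \frac{7}{9}} = \frac{2}{\frac{52}{9}} = 2 \cdot \frac{9}{52} = \frac{9}{26} \approx 0.34615$)
$h{\left(R,x \right)} = 12 - 4 R$ ($h{\left(R,x \right)} = - 4 \left(\left(3 - 6\right) + R\right) = - 4 \left(-3 + R\right) = 12 - 4 R$)
$z = 4$
$z 5 + h{\left(-4,Z \right)} = 4 \cdot 5 + \left(12 - -16\right) = 20 + \left(12 + 16\right) = 20 + 28 = 48$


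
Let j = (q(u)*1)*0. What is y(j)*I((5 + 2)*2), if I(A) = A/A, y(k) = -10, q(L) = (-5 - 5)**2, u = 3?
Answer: -10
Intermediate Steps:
q(L) = 100 (q(L) = (-10)**2 = 100)
j = 0 (j = (100*1)*0 = 100*0 = 0)
I(A) = 1
y(j)*I((5 + 2)*2) = -10*1 = -10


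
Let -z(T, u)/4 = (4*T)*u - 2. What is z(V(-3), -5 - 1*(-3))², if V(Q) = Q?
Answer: 7744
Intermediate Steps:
z(T, u) = 8 - 16*T*u (z(T, u) = -4*((4*T)*u - 2) = -4*(4*T*u - 2) = -4*(-2 + 4*T*u) = 8 - 16*T*u)
z(V(-3), -5 - 1*(-3))² = (8 - 16*(-3)*(-5 - 1*(-3)))² = (8 - 16*(-3)*(-5 + 3))² = (8 - 16*(-3)*(-2))² = (8 - 96)² = (-88)² = 7744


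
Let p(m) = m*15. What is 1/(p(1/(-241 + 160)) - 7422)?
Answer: -27/200399 ≈ -0.00013473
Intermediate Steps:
p(m) = 15*m
1/(p(1/(-241 + 160)) - 7422) = 1/(15/(-241 + 160) - 7422) = 1/(15/(-81) - 7422) = 1/(15*(-1/81) - 7422) = 1/(-5/27 - 7422) = 1/(-200399/27) = -27/200399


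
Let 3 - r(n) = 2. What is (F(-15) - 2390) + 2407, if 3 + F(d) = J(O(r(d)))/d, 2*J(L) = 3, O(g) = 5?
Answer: 139/10 ≈ 13.900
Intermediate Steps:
r(n) = 1 (r(n) = 3 - 1*2 = 3 - 2 = 1)
J(L) = 3/2 (J(L) = (½)*3 = 3/2)
F(d) = -3 + 3/(2*d)
(F(-15) - 2390) + 2407 = ((-3 + (3/2)/(-15)) - 2390) + 2407 = ((-3 + (3/2)*(-1/15)) - 2390) + 2407 = ((-3 - ⅒) - 2390) + 2407 = (-31/10 - 2390) + 2407 = -23931/10 + 2407 = 139/10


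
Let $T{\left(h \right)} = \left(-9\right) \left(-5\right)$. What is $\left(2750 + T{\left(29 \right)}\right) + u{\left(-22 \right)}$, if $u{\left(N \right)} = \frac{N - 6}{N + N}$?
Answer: $\frac{30752}{11} \approx 2795.6$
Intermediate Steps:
$T{\left(h \right)} = 45$
$u{\left(N \right)} = \frac{-6 + N}{2 N}$
$\left(2750 + T{\left(29 \right)}\right) + u{\left(-22 \right)} = \left(2750 + 45\right) + \frac{-6 - 22}{2 \left(-22\right)} = 2795 + \frac{1}{2} \left(- \frac{1}{22}\right) \left(-28\right) = 2795 + \frac{7}{11} = \frac{30752}{11}$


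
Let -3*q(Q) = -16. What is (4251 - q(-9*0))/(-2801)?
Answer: -12737/8403 ≈ -1.5158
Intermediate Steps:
q(Q) = 16/3 (q(Q) = -⅓*(-16) = 16/3)
(4251 - q(-9*0))/(-2801) = (4251 - 1*16/3)/(-2801) = (4251 - 16/3)*(-1/2801) = (12737/3)*(-1/2801) = -12737/8403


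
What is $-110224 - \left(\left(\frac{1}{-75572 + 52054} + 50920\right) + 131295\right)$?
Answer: $- \frac{6877580401}{23518} \approx -2.9244 \cdot 10^{5}$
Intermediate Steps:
$-110224 - \left(\left(\frac{1}{-75572 + 52054} + 50920\right) + 131295\right) = -110224 - \left(\left(\frac{1}{-23518} + 50920\right) + 131295\right) = -110224 - \left(\left(- \frac{1}{23518} + 50920\right) + 131295\right) = -110224 - \left(\frac{1197536559}{23518} + 131295\right) = -110224 - \frac{4285332369}{23518} = - \frac{6877580401}{23518}$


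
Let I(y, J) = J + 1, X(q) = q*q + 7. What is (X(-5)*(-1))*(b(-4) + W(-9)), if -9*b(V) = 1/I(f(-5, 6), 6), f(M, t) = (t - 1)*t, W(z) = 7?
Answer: -14080/63 ≈ -223.49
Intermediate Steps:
X(q) = 7 + q² (X(q) = q² + 7 = 7 + q²)
f(M, t) = t*(-1 + t) (f(M, t) = (-1 + t)*t = t*(-1 + t))
I(y, J) = 1 + J
b(V) = -1/63 (b(V) = -1/(9*(1 + 6)) = -⅑/7 = -⅑*⅐ = -1/63)
(X(-5)*(-1))*(b(-4) + W(-9)) = ((7 + (-5)²)*(-1))*(-1/63 + 7) = ((7 + 25)*(-1))*(440/63) = (32*(-1))*(440/63) = -32*440/63 = -14080/63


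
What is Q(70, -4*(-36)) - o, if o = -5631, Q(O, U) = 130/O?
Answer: 39430/7 ≈ 5632.9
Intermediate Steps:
Q(70, -4*(-36)) - o = 130/70 - 1*(-5631) = 130*(1/70) + 5631 = 13/7 + 5631 = 39430/7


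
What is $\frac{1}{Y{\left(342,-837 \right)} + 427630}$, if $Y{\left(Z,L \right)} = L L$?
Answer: $\frac{1}{1128199} \approx 8.8637 \cdot 10^{-7}$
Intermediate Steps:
$Y{\left(Z,L \right)} = L^{2}$
$\frac{1}{Y{\left(342,-837 \right)} + 427630} = \frac{1}{\left(-837\right)^{2} + 427630} = \frac{1}{700569 + 427630} = \frac{1}{1128199}$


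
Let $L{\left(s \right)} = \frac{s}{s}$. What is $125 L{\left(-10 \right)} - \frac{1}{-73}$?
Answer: $\frac{9126}{73} \approx 125.01$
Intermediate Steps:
$L{\left(s \right)} = 1$
$125 L{\left(-10 \right)} - \frac{1}{-73} = 125 \cdot 1 - \frac{1}{-73} = 125 - - \frac{1}{73} = 125 + \frac{1}{73} = \frac{9126}{73}$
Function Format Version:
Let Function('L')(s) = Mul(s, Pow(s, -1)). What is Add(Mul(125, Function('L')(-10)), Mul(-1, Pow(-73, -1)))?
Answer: Rational(9126, 73) ≈ 125.01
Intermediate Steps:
Function('L')(s) = 1
Add(Mul(125, Function('L')(-10)), Mul(-1, Pow(-73, -1))) = Add(Mul(125, 1), Mul(-1, Pow(-73, -1))) = Add(125, Mul(-1, Rational(-1, 73))) = Add(125, Rational(1, 73)) = Rational(9126, 73)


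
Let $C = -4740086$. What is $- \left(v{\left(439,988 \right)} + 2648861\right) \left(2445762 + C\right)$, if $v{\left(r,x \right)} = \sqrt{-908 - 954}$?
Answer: $6077345364964 + 16060268 i \sqrt{38} \approx 6.0773 \cdot 10^{12} + 9.9002 \cdot 10^{7} i$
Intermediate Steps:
$v{\left(r,x \right)} = 7 i \sqrt{38}$ ($v{\left(r,x \right)} = \sqrt{-1862} = 7 i \sqrt{38}$)
$- \left(v{\left(439,988 \right)} + 2648861\right) \left(2445762 + C\right) = - \left(7 i \sqrt{38} + 2648861\right) \left(2445762 - 4740086\right) = - \left(2648861 + 7 i \sqrt{38}\right) \left(-2294324\right) = - (-6077345364964 - 16060268 i \sqrt{38}) = 6077345364964 + 16060268 i \sqrt{38}$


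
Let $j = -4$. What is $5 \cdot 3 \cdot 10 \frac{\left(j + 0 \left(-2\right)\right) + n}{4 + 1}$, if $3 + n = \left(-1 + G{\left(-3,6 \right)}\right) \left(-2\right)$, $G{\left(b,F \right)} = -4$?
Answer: $90$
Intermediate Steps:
$n = 7$ ($n = -3 + \left(-1 - 4\right) \left(-2\right) = -3 - -10 = -3 + 10 = 7$)
$5 \cdot 3 \cdot 10 \frac{\left(j + 0 \left(-2\right)\right) + n}{4 + 1} = 5 \cdot 3 \cdot 10 \frac{\left(-4 + 0 \left(-2\right)\right) + 7}{4 + 1} = 15 \cdot 10 \frac{\left(-4 + 0\right) + 7}{5} = 150 \left(-4 + 7\right) \frac{1}{5} = 150 \cdot 3 \cdot \frac{1}{5} = 150 \cdot \frac{3}{5} = 90$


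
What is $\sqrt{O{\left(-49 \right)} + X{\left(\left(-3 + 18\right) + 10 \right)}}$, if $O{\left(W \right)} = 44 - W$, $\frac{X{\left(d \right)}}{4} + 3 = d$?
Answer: $\sqrt{181} \approx 13.454$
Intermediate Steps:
$X{\left(d \right)} = -12 + 4 d$
$\sqrt{O{\left(-49 \right)} + X{\left(\left(-3 + 18\right) + 10 \right)}} = \sqrt{\left(44 - -49\right) - \left(12 - 4 \left(\left(-3 + 18\right) + 10\right)\right)} = \sqrt{\left(44 + 49\right) - \left(12 - 4 \left(15 + 10\right)\right)} = \sqrt{93 + \left(-12 + 4 \cdot 25\right)} = \sqrt{93 + \left(-12 + 100\right)} = \sqrt{93 + 88} = \sqrt{181}$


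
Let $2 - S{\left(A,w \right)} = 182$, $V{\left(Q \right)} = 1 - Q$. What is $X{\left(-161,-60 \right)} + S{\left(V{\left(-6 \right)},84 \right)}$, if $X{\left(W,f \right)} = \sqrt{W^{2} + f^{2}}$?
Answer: $-180 + \sqrt{29521} \approx -8.1832$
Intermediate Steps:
$S{\left(A,w \right)} = -180$ ($S{\left(A,w \right)} = 2 - 182 = -180$)
$X{\left(-161,-60 \right)} + S{\left(V{\left(-6 \right)},84 \right)} = \sqrt{\left(-161\right)^{2} + \left(-60\right)^{2}} - 180 = \sqrt{25921 + 3600} - 180 = \sqrt{29521} - 180 = -180 + \sqrt{29521}$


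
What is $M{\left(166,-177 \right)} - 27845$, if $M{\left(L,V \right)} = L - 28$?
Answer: $-27707$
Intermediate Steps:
$M{\left(L,V \right)} = -28 + L$ ($M{\left(L,V \right)} = L - 28 = -28 + L$)
$M{\left(166,-177 \right)} - 27845 = \left(-28 + 166\right) - 27845 = 138 - 27845 = -27707$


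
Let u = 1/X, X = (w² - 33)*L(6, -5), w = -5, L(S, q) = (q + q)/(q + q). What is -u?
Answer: ⅛ ≈ 0.12500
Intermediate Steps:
L(S, q) = 1 (L(S, q) = (2*q)/((2*q)) = (2*q)*(1/(2*q)) = 1)
X = -8 (X = ((-5)² - 33)*1 = (25 - 33)*1 = -8*1 = -8)
u = -⅛ (u = 1/(-8) = -⅛ ≈ -0.12500)
-u = -1*(-⅛) = ⅛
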